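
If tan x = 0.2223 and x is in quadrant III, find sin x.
sin x = -0.217 (using tan²x + 1 = sec²x)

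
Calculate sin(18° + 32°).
sin(18° + 32°) = sin 18° cos 32° + cos 18° sin 32° = 0.766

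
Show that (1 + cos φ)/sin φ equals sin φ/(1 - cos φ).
RHS = sin φ(1 + cos φ) / ((1 - cos φ)(1 + cos φ)) = sin φ(1 + cos φ) / (1 - cos²φ) = sin φ(1 + cos φ) / sin²φ = (1 + cos φ)/sin φ = LHS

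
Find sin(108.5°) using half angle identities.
sin(108.5°) = √((1 - cos 217°)/2) = 0.9483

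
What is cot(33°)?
cot(33°) = 1.54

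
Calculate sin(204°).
sin(204°) = -0.4067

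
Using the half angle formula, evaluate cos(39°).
cos(39°) = √((1 + cos 78°)/2) = 0.7771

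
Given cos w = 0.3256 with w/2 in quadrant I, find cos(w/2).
cos(w/2) = ±√((1 + cos w)/2); positive since w/2 ∈ QI, so cos(w/2) = 0.8141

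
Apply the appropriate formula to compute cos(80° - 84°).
cos(80° - 84°) = cos 80° cos 84° + sin 80° sin 84° = 0.9976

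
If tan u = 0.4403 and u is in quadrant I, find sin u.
sin u = 0.403 (using tan²u + 1 = sec²u)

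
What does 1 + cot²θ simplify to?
1 + cot²θ = csc²θ (using Pythagorean identity)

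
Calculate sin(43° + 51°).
sin(43° + 51°) = sin 43° cos 51° + cos 43° sin 51° = 0.9976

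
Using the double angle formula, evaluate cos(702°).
cos(702°) = 2cos²351° - 1 = 0.9511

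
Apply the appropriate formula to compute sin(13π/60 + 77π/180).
sin(13π/60 + 77π/180) = sin 13π/60 cos 77π/180 + cos 13π/60 sin 77π/180 = 0.8988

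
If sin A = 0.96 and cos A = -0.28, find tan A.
tan A = sin A / cos A = -3.429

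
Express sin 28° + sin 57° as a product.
sin 28° + sin 57° = 2 sin(42.5°) cos(-14.5°)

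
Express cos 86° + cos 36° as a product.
cos 86° + cos 36° = 2 cos(61°) cos(25°)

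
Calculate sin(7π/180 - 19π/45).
sin(7π/180 - 19π/45) = sin 7π/180 cos 19π/45 - cos 7π/180 sin 19π/45 = -0.9336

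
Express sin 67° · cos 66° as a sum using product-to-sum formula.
sin 67° cos 66° = (1/2)[sin(67°+66°) + sin(67°-66°)]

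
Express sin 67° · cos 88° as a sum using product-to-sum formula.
sin 67° cos 88° = (1/2)[sin(67°+88°) + sin(67°-88°)]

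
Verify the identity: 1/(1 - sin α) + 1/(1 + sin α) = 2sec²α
LHS = [(1 + sin α) + (1 - sin α)] / [(1 - sin α)(1 + sin α)] = 2/(1 - sin²α) = 2/cos²α = 2sec²α = RHS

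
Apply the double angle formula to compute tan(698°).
tan(698°) = 2 tan 349° / (1 - tan²349°) = -0.404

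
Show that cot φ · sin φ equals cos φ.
LHS = (cos φ/sin φ) · sin φ = cos φ = RHS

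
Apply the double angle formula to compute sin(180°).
sin(180°) = 2 sin 90° cos 90° = 0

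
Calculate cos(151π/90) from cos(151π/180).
cos(151π/90) = cos²151π/180 - sin²151π/180 = 0.5299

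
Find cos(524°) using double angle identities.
cos(524°) = cos²262° - sin²262° = -0.9613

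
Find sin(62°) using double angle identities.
sin(62°) = 2 sin 31° cos 31° = 0.8829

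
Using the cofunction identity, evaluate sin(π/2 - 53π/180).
sin(π/2 - 53π/180) = cos(53π/180) = 0.6018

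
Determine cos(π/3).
cos(π/3) = 1/2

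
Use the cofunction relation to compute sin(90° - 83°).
sin(90° - 83°) = cos(83°) = 0.1219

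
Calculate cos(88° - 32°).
cos(88° - 32°) = cos 88° cos 32° + sin 88° sin 32° = 0.5592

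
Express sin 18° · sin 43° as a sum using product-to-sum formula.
sin 18° sin 43° = (1/2)[cos(18°-43°) - cos(18°+43°)]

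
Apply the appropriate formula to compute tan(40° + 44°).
tan(40° + 44°) = (tan 40° + tan 44°)/(1 - tan 40° tan 44°) = 9.514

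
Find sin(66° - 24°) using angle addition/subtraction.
sin(66° - 24°) = sin 66° cos 24° - cos 66° sin 24° = 0.6691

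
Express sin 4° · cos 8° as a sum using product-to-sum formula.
sin 4° cos 8° = (1/2)[sin(4°+8°) + sin(4°-8°)]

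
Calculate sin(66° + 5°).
sin(66° + 5°) = sin 66° cos 5° + cos 66° sin 5° = 0.9455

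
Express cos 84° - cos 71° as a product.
cos 84° - cos 71° = -2 sin(77.5°) sin(6.5°)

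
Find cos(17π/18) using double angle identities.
cos(17π/18) = cos²17π/36 - sin²17π/36 = -0.9848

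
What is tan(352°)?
tan(352°) = -0.1405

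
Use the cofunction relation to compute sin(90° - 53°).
sin(90° - 53°) = cos(53°) = 0.6018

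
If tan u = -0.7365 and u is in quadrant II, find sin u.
sin u = 0.593 (using tan²u + 1 = sec²u)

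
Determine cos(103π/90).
cos(103π/90) = -0.8988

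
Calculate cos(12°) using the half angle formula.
cos(12°) = √((1 + cos 24°)/2) = 0.9781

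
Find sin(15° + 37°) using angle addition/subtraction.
sin(15° + 37°) = sin 15° cos 37° + cos 15° sin 37° = 0.788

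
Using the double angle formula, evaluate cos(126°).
cos(126°) = cos²63° - sin²63° = -0.5878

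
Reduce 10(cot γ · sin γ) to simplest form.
10(cot γ · sin γ) = 10(cos γ) (using Quotient identity)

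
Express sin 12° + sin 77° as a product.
sin 12° + sin 77° = 2 sin(44.5°) cos(-32.5°)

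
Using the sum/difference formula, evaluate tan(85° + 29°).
tan(85° + 29°) = (tan 85° + tan 29°)/(1 - tan 85° tan 29°) = -2.246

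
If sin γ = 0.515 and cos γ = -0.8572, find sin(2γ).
sin(2γ) = 2 sin γ cos γ = -0.8829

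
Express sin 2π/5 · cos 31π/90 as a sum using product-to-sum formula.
sin 2π/5 cos 31π/90 = (1/2)[sin(2π/5+31π/90) + sin(2π/5-31π/90)]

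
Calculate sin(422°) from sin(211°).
sin(422°) = 2 sin 211° cos 211° = 0.8829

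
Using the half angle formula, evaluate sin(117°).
sin(117°) = √((1 - cos 234°)/2) = 0.891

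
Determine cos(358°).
cos(358°) = 0.9994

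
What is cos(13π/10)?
cos(13π/10) = -0.5878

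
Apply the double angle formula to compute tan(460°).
tan(460°) = 2 tan 230° / (1 - tan²230°) = -5.671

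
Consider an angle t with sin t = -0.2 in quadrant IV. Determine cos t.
cos t = √(1 - sin²t) = 0.9798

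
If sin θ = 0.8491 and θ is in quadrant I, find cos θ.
cos θ = 0.5282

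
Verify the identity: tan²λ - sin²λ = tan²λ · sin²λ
LHS = sin²λ/cos²λ - sin²λ = sin²λ(1/cos²λ - 1) = sin²λ · (1 - cos²λ)/cos²λ = sin²λ · sin²λ/cos²λ = sin²λ · tan²λ = RHS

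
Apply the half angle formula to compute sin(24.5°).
sin(24.5°) = √((1 - cos 49°)/2) = 0.4147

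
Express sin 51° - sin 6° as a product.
sin 51° - sin 6° = 2 cos(28.5°) sin(22.5°)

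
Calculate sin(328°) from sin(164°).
sin(328°) = 2 sin 164° cos 164° = -0.5299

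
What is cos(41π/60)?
cos(41π/60) = -0.5446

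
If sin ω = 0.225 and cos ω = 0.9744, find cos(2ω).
cos(2ω) = cos²ω - sin²ω = 0.8988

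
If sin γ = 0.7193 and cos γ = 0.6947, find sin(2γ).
sin(2γ) = 2 sin γ cos γ = 0.9994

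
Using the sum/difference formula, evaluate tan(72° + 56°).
tan(72° + 56°) = (tan 72° + tan 56°)/(1 - tan 72° tan 56°) = -1.28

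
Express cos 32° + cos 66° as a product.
cos 32° + cos 66° = 2 cos(49°) cos(-17°)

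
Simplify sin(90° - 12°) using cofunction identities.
sin(90° - 12°) = cos(12°)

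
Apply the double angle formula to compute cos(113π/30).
cos(113π/30) = cos²113π/60 - sin²113π/60 = 0.7431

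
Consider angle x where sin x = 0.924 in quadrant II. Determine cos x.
cos x = ±√(1 - sin²x) = -0.3824 (negative in QII)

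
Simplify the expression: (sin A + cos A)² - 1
(sin A + cos A)² - 1 = sin(2A) (using Pythagorean + double angle)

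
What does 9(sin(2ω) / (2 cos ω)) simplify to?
9(sin(2ω) / (2 cos ω)) = 9(sin ω) (using Double angle)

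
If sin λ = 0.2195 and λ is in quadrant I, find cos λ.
cos λ = 0.9756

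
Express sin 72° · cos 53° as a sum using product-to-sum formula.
sin 72° cos 53° = (1/2)[sin(72°+53°) + sin(72°-53°)]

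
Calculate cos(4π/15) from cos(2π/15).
cos(4π/15) = cos²2π/15 - sin²2π/15 = 0.6691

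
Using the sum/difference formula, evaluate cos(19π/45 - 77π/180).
cos(19π/45 - 77π/180) = cos 19π/45 cos 77π/180 + sin 19π/45 sin 77π/180 = 0.9998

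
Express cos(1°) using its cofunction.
cos(1°) = sin(90° - 1°) = sin(89°)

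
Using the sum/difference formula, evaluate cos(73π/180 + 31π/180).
cos(73π/180 + 31π/180) = cos 73π/180 cos 31π/180 - sin 73π/180 sin 31π/180 = -0.2419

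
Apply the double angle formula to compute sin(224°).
sin(224°) = 2 sin 112° cos 112° = -0.6947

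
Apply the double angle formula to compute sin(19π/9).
sin(19π/9) = 2 sin 19π/18 cos 19π/18 = 0.342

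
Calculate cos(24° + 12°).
cos(24° + 12°) = cos 24° cos 12° - sin 24° sin 12° = 0.809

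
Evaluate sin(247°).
sin(247°) = -0.9205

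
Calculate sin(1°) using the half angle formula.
sin(1°) = √((1 - cos 2°)/2) = 0.01745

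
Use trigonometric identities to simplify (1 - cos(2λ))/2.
(1 - cos(2λ))/2 = sin²λ (using Power reduction)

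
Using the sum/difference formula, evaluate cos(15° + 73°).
cos(15° + 73°) = cos 15° cos 73° - sin 15° sin 73° = 0.0349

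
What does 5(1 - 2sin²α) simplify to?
5(1 - 2sin²α) = 5(cos(2α)) (using Double angle)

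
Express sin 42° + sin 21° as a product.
sin 42° + sin 21° = 2 sin(31.5°) cos(10.5°)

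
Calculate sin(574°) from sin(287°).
sin(574°) = 2 sin 287° cos 287° = -0.5592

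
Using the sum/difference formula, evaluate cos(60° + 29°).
cos(60° + 29°) = cos 60° cos 29° - sin 60° sin 29° = 0.01745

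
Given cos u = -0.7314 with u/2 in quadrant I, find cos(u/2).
cos(u/2) = ±√((1 + cos u)/2); positive since u/2 ∈ QI, so cos(u/2) = 0.3665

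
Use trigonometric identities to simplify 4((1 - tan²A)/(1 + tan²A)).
4((1 - tan²A)/(1 + tan²A)) = 4(cos(2A)) (using Double angle)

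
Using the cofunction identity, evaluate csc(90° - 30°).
csc(90° - 30°) = sec(30°) = 2√3/3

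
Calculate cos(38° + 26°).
cos(38° + 26°) = cos 38° cos 26° - sin 38° sin 26° = 0.4384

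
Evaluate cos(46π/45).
cos(46π/45) = -0.9976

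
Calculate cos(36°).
cos(36°) = 0.809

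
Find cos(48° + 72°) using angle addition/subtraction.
cos(48° + 72°) = cos 48° cos 72° - sin 48° sin 72° = -1/2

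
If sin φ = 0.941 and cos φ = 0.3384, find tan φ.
tan φ = sin φ / cos φ = 2.781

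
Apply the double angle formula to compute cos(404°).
cos(404°) = cos²202° - sin²202° = 0.7193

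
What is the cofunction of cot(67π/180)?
cot(67π/180) = tan(π/2 - 67π/180) = tan(23π/180)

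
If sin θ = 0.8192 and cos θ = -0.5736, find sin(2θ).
sin(2θ) = 2 sin θ cos θ = -0.9398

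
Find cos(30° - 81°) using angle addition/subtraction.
cos(30° - 81°) = cos 30° cos 81° + sin 30° sin 81° = 0.6293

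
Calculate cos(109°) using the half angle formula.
cos(109°) = -√((1 + cos 218°)/2) = -0.3256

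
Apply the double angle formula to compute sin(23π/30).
sin(23π/30) = 2 sin 23π/60 cos 23π/60 = 0.6691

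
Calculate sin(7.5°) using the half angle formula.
sin(7.5°) = √((1 - cos 15°)/2) = 0.1305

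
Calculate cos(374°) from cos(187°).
cos(374°) = cos²187° - sin²187° = 0.9703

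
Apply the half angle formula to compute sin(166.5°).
sin(166.5°) = √((1 - cos 333°)/2) = 0.2334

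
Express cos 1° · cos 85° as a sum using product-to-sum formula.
cos 1° cos 85° = (1/2)[cos(1°-85°) + cos(1°+85°)]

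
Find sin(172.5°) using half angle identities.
sin(172.5°) = √((1 - cos 345°)/2) = 0.1305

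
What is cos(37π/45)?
cos(37π/45) = -0.848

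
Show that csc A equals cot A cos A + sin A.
RHS = cos²A/sin A + sin A = (cos²A + sin²A)/sin A = 1/sin A = csc A = LHS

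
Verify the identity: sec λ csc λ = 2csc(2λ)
RHS = 2/sin(2λ) = 2/(2 sin λ cos λ) = 1/(sin λ cos λ) = (1/cos λ)(1/sin λ) = sec λ csc λ = LHS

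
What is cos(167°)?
cos(167°) = -0.9744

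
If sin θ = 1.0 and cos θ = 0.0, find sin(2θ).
sin(2θ) = 2 sin θ cos θ = 0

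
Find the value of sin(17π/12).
sin(17π/12) = -(√6+√2)/4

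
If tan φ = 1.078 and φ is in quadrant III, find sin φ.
sin φ = -0.7331 (using tan²φ + 1 = sec²φ)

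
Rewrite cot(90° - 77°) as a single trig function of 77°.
cot(90° - 77°) = tan(77°)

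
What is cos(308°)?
cos(308°) = 0.6157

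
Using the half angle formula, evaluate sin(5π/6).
sin(5π/6) = √((1 - cos 5π/3)/2) = 1/2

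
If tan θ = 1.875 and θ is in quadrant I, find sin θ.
sin θ = 0.8824 (using tan²θ + 1 = sec²θ)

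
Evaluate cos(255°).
cos(255°) = -(√6-√2)/4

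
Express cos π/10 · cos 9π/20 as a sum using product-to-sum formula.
cos π/10 cos 9π/20 = (1/2)[cos(π/10-9π/20) + cos(π/10+9π/20)]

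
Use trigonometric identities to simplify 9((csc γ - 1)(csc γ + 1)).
9((csc γ - 1)(csc γ + 1)) = 9(cot²γ) (using Diff. of squares)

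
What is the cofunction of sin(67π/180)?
sin(67π/180) = cos(π/2 - 67π/180) = cos(23π/180)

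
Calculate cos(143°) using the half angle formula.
cos(143°) = -√((1 + cos 286°)/2) = -0.7986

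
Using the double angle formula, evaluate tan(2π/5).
tan(2π/5) = 2 tan π/5 / (1 - tan²π/5) = 3.078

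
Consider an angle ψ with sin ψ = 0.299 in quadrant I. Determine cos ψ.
cos ψ = √(1 - sin²ψ) = 0.9543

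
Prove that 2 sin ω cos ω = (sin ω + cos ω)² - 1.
RHS = sin²ω + 2 sin ω cos ω + cos²ω - 1 = (sin²ω + cos²ω) + 2 sin ω cos ω - 1 = 1 + 2 sin ω cos ω - 1 = 2 sin ω cos ω = LHS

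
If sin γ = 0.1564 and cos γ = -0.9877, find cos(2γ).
cos(2γ) = cos²γ - sin²γ = 0.9511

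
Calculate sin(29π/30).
sin(29π/30) = 0.1045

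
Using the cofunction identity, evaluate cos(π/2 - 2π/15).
cos(π/2 - 2π/15) = sin(2π/15) = 0.4067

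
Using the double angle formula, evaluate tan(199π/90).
tan(199π/90) = 2 tan 199π/180 / (1 - tan²199π/180) = 0.7813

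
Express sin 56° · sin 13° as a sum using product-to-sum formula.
sin 56° sin 13° = (1/2)[cos(56°-13°) - cos(56°+13°)]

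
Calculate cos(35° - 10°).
cos(35° - 10°) = cos 35° cos 10° + sin 35° sin 10° = 0.9063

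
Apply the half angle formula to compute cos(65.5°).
cos(65.5°) = √((1 + cos 131°)/2) = 0.4147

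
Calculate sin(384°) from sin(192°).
sin(384°) = 2 sin 192° cos 192° = 0.4067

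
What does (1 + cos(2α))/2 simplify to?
(1 + cos(2α))/2 = cos²α (using Power reduction)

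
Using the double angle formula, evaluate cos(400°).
cos(400°) = cos²200° - sin²200° = 0.766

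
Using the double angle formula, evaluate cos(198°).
cos(198°) = cos²99° - sin²99° = -0.9511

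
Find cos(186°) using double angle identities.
cos(186°) = cos²93° - sin²93° = -0.9945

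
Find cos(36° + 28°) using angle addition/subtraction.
cos(36° + 28°) = cos 36° cos 28° - sin 36° sin 28° = 0.4384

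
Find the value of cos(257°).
cos(257°) = -0.225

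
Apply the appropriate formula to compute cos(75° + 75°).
cos(75° + 75°) = cos 75° cos 75° - sin 75° sin 75° = -√3/2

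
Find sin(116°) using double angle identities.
sin(116°) = 2 sin 58° cos 58° = 0.8988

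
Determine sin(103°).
sin(103°) = 0.9744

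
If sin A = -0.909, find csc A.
csc A = 1/sin A = -1.1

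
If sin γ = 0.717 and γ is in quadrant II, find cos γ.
cos γ = -0.6971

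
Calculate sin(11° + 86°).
sin(11° + 86°) = sin 11° cos 86° + cos 11° sin 86° = 0.9925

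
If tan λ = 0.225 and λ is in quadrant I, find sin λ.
sin λ = 0.2195 (using tan²λ + 1 = sec²λ)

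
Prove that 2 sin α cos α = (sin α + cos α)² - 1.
RHS = sin²α + 2 sin α cos α + cos²α - 1 = (sin²α + cos²α) + 2 sin α cos α - 1 = 1 + 2 sin α cos α - 1 = 2 sin α cos α = LHS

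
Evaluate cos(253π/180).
cos(253π/180) = -0.2924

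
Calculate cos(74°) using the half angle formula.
cos(74°) = √((1 + cos 148°)/2) = 0.2756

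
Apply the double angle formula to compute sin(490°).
sin(490°) = 2 sin 245° cos 245° = 0.766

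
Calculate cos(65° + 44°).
cos(65° + 44°) = cos 65° cos 44° - sin 65° sin 44° = -0.3256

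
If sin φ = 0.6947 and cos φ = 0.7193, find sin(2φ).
sin(2φ) = 2 sin φ cos φ = 0.9994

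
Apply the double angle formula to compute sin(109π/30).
sin(109π/30) = 2 sin 109π/60 cos 109π/60 = -0.9135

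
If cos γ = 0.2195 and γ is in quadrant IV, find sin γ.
sin γ = -0.9756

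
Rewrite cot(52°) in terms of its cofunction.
cot(52°) = tan(90° - 52°) = tan(38°)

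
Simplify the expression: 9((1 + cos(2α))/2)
9((1 + cos(2α))/2) = 9(cos²α) (using Power reduction)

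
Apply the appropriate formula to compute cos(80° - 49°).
cos(80° - 49°) = cos 80° cos 49° + sin 80° sin 49° = 0.8572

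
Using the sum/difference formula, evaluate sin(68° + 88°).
sin(68° + 88°) = sin 68° cos 88° + cos 68° sin 88° = 0.4067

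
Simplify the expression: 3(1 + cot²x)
3(1 + cot²x) = 3(csc²x) (using Pythagorean identity)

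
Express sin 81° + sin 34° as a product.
sin 81° + sin 34° = 2 sin(57.5°) cos(23.5°)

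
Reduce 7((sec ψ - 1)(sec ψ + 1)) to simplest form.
7((sec ψ - 1)(sec ψ + 1)) = 7(tan²ψ) (using Diff. of squares)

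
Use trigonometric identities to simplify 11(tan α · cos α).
11(tan α · cos α) = 11(sin α) (using Quotient identity)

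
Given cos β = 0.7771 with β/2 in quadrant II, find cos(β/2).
cos(β/2) = ±√((1 + cos β)/2); negative since β/2 ∈ QII, so cos(β/2) = -0.9426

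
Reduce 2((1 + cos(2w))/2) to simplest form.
2((1 + cos(2w))/2) = 2(cos²w) (using Power reduction)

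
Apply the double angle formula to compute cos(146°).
cos(146°) = cos²73° - sin²73° = -0.829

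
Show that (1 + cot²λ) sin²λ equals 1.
LHS = csc²λ · sin²λ = (1/sin²λ) · sin²λ = 1 = RHS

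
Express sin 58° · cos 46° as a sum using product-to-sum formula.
sin 58° cos 46° = (1/2)[sin(58°+46°) + sin(58°-46°)]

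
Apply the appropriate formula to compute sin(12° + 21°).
sin(12° + 21°) = sin 12° cos 21° + cos 12° sin 21° = 0.5446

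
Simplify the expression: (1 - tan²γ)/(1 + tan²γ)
(1 - tan²γ)/(1 + tan²γ) = cos(2γ) (using Double angle)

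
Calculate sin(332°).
sin(332°) = -0.4695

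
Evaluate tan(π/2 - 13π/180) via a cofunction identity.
tan(π/2 - 13π/180) = cot(13π/180) = 4.331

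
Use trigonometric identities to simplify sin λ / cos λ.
sin λ / cos λ = tan λ (using Quotient identity)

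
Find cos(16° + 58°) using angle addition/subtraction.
cos(16° + 58°) = cos 16° cos 58° - sin 16° sin 58° = 0.2756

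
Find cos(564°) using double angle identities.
cos(564°) = cos²282° - sin²282° = -0.9135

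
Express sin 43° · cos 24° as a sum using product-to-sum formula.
sin 43° cos 24° = (1/2)[sin(43°+24°) + sin(43°-24°)]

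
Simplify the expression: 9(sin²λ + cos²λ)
9(sin²λ + cos²λ) = 9 (using Pythagorean identity)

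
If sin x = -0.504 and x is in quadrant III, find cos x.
cos x = -0.8637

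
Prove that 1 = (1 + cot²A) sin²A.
RHS = csc²A · sin²A = (1/sin²A) · sin²A = 1 = LHS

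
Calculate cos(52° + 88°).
cos(52° + 88°) = cos 52° cos 88° - sin 52° sin 88° = -0.766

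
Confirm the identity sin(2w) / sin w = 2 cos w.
LHS = 2 sin w cos w / sin w = 2 cos w = RHS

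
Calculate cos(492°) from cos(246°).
cos(492°) = cos²246° - sin²246° = -0.6691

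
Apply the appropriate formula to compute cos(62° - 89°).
cos(62° - 89°) = cos 62° cos 89° + sin 62° sin 89° = 0.891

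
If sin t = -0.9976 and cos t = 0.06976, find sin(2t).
sin(2t) = 2 sin t cos t = -0.1392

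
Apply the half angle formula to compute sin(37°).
sin(37°) = √((1 - cos 74°)/2) = 0.6018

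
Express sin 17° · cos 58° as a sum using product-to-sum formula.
sin 17° cos 58° = (1/2)[sin(17°+58°) + sin(17°-58°)]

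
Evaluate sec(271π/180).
sec(271π/180) = 57.3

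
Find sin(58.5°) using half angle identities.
sin(58.5°) = √((1 - cos 117°)/2) = 0.8526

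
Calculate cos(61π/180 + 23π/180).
cos(61π/180 + 23π/180) = cos 61π/180 cos 23π/180 - sin 61π/180 sin 23π/180 = 0.1045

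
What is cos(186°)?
cos(186°) = -0.9945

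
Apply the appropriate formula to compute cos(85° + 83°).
cos(85° + 83°) = cos 85° cos 83° - sin 85° sin 83° = -0.9781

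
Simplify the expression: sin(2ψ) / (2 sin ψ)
sin(2ψ) / (2 sin ψ) = cos ψ (using Double angle)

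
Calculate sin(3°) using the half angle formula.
sin(3°) = √((1 - cos 6°)/2) = 0.05234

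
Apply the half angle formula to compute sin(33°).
sin(33°) = √((1 - cos 66°)/2) = 0.5446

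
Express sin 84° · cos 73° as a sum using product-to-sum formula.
sin 84° cos 73° = (1/2)[sin(84°+73°) + sin(84°-73°)]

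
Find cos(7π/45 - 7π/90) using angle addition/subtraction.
cos(7π/45 - 7π/90) = cos 7π/45 cos 7π/90 + sin 7π/45 sin 7π/90 = 0.9703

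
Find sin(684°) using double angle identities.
sin(684°) = 2 sin 342° cos 342° = -0.5878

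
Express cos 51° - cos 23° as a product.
cos 51° - cos 23° = -2 sin(37°) sin(14°)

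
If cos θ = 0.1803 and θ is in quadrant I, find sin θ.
sin θ = 0.9836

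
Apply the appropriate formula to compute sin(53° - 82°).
sin(53° - 82°) = sin 53° cos 82° - cos 53° sin 82° = -0.4848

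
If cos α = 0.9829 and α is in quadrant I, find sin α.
sin α = 0.1841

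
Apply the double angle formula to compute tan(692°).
tan(692°) = 2 tan 346° / (1 - tan²346°) = -0.5317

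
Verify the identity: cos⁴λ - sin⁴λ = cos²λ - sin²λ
LHS = (cos²λ - sin²λ)(cos²λ + sin²λ) = (cos²λ - sin²λ) · 1 = cos²λ - sin²λ = RHS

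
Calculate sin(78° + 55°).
sin(78° + 55°) = sin 78° cos 55° + cos 78° sin 55° = 0.7314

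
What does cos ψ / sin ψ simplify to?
cos ψ / sin ψ = cot ψ (using Quotient identity)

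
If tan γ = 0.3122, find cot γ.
cot γ = 1/tan γ = 3.203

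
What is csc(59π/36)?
csc(59π/36) = -1.103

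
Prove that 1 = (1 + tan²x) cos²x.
RHS = sec²x · cos²x = (1/cos²x) · cos²x = 1 = LHS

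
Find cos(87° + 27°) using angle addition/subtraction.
cos(87° + 27°) = cos 87° cos 27° - sin 87° sin 27° = -0.4067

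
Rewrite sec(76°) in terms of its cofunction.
sec(76°) = csc(90° - 76°) = csc(14°)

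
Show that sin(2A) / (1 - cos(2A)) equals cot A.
LHS = 2 sin A cos A / (2sin²A) = cos A/sin A = cot A = RHS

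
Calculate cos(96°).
cos(96°) = -0.1045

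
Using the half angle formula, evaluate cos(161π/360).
cos(161π/360) = √((1 + cos 161π/180)/2) = 0.165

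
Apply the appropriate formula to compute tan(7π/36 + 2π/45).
tan(7π/36 + 2π/45) = (tan 7π/36 + tan 2π/45)/(1 - tan 7π/36 tan 2π/45) = 0.9325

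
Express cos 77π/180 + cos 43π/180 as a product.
cos 77π/180 + cos 43π/180 = 2 cos(π/3) cos(17π/180)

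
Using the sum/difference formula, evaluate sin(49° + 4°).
sin(49° + 4°) = sin 49° cos 4° + cos 49° sin 4° = 0.7986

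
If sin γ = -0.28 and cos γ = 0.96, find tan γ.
tan γ = sin γ / cos γ = -0.2917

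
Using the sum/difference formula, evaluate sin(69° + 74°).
sin(69° + 74°) = sin 69° cos 74° + cos 69° sin 74° = 0.6018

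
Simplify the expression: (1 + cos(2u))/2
(1 + cos(2u))/2 = cos²u (using Power reduction)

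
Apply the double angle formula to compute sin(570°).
sin(570°) = 2 sin 285° cos 285° = -1/2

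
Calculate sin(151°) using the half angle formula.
sin(151°) = √((1 - cos 302°)/2) = 0.4848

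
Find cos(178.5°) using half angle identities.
cos(178.5°) = -√((1 + cos 357°)/2) = -0.9997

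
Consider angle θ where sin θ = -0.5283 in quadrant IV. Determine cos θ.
cos θ = √(1 - sin²θ) = 0.8491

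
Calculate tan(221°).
tan(221°) = 0.8693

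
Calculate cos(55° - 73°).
cos(55° - 73°) = cos 55° cos 73° + sin 55° sin 73° = 0.9511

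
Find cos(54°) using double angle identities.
cos(54°) = cos²27° - sin²27° = 0.5878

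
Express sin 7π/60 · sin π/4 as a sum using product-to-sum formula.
sin 7π/60 sin π/4 = (1/2)[cos(7π/60-π/4) - cos(7π/60+π/4)]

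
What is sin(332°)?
sin(332°) = -0.4695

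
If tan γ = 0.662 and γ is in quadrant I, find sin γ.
sin γ = 0.552 (using tan²γ + 1 = sec²γ)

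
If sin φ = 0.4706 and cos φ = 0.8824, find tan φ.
tan φ = sin φ / cos φ = 0.5333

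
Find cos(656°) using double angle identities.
cos(656°) = cos²328° - sin²328° = 0.4384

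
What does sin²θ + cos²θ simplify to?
sin²θ + cos²θ = 1 (using Pythagorean identity)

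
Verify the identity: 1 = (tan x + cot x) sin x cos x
RHS = (sin x/cos x + cos x/sin x) sin x cos x = ((sin²x + cos²x)/(sin x cos x)) · sin x cos x = sin²x + cos²x = 1 = LHS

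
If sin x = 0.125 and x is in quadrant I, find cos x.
cos x = 0.9922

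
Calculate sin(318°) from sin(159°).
sin(318°) = 2 sin 159° cos 159° = -0.6691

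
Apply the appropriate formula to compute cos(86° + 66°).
cos(86° + 66°) = cos 86° cos 66° - sin 86° sin 66° = -0.8829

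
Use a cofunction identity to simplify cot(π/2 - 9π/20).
cot(π/2 - 9π/20) = tan(9π/20)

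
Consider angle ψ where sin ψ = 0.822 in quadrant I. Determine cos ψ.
cos ψ = √(1 - sin²ψ) = 0.5695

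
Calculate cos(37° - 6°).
cos(37° - 6°) = cos 37° cos 6° + sin 37° sin 6° = 0.8572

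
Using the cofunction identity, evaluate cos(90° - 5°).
cos(90° - 5°) = sin(5°) = 0.08716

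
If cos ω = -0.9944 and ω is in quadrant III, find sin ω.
sin ω = -0.1057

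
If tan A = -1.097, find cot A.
cot A = 1/tan A = -0.9116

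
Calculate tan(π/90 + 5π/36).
tan(π/90 + 5π/36) = (tan π/90 + tan 5π/36)/(1 - tan π/90 tan 5π/36) = 0.5095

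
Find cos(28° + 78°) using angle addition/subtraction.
cos(28° + 78°) = cos 28° cos 78° - sin 28° sin 78° = -0.2756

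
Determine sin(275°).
sin(275°) = -0.9962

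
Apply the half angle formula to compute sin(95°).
sin(95°) = √((1 - cos 190°)/2) = 0.9962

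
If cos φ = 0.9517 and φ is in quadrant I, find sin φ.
sin φ = 0.307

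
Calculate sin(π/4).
sin(π/4) = √2/2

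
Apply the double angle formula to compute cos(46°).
cos(46°) = cos²23° - sin²23° = 0.6947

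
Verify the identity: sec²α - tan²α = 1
LHS = 1/cos²α - sin²α/cos²α = (1 - sin²α)/cos²α = cos²α/cos²α = 1 = RHS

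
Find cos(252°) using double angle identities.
cos(252°) = cos²126° - sin²126° = -0.309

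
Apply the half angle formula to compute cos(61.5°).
cos(61.5°) = √((1 + cos 123°)/2) = 0.4772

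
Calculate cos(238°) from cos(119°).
cos(238°) = 1 - 2sin²119° = -0.5299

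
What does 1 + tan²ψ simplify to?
1 + tan²ψ = sec²ψ (using Pythagorean identity)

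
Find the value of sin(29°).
sin(29°) = 0.4848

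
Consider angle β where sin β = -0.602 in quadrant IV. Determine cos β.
cos β = √(1 - sin²β) = 0.7985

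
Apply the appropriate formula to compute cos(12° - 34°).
cos(12° - 34°) = cos 12° cos 34° + sin 12° sin 34° = 0.9272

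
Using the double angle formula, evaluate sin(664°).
sin(664°) = 2 sin 332° cos 332° = -0.829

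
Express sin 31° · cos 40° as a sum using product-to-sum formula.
sin 31° cos 40° = (1/2)[sin(31°+40°) + sin(31°-40°)]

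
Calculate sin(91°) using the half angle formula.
sin(91°) = √((1 - cos 182°)/2) = 0.9998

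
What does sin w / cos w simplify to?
sin w / cos w = tan w (using Quotient identity)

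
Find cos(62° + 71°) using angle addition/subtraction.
cos(62° + 71°) = cos 62° cos 71° - sin 62° sin 71° = -0.682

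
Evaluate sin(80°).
sin(80°) = 0.9848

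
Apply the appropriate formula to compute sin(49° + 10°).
sin(49° + 10°) = sin 49° cos 10° + cos 49° sin 10° = 0.8572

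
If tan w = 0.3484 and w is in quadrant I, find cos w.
cos w = 0.9443 (using tan²w + 1 = sec²w)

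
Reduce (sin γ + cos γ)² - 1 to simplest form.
(sin γ + cos γ)² - 1 = sin(2γ) (using Pythagorean + double angle)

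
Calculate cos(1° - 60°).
cos(1° - 60°) = cos 1° cos 60° + sin 1° sin 60° = 0.515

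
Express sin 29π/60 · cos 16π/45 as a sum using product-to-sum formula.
sin 29π/60 cos 16π/45 = (1/2)[sin(29π/60+16π/45) + sin(29π/60-16π/45)]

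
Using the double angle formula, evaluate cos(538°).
cos(538°) = cos²269° - sin²269° = -0.9994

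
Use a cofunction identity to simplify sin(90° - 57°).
sin(90° - 57°) = cos(57°)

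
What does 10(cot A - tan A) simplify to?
10(cot A - tan A) = 10(2 cot(2A)) (using Double angle)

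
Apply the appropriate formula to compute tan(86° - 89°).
tan(86° - 89°) = (tan 86° - tan 89°)/(1 + tan 86° tan 89°) = -0.05241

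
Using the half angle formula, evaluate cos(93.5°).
cos(93.5°) = -√((1 + cos 187°)/2) = -0.06105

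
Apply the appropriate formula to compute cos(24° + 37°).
cos(24° + 37°) = cos 24° cos 37° - sin 24° sin 37° = 0.4848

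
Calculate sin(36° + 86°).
sin(36° + 86°) = sin 36° cos 86° + cos 36° sin 86° = 0.848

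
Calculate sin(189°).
sin(189°) = -0.1564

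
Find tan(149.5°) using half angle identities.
tan(149.5°) = sin 299° / (1 + cos 299°) = -0.589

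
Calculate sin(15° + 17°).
sin(15° + 17°) = sin 15° cos 17° + cos 15° sin 17° = 0.5299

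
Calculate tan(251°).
tan(251°) = 2.904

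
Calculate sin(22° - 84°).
sin(22° - 84°) = sin 22° cos 84° - cos 22° sin 84° = -0.8829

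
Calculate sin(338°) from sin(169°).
sin(338°) = 2 sin 169° cos 169° = -0.3746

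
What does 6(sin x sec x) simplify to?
6(sin x sec x) = 6(tan x) (using Reciprocal + quotient)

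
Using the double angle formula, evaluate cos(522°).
cos(522°) = cos²261° - sin²261° = -0.9511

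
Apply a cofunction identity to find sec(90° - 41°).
sec(90° - 41°) = csc(41°) = 1.524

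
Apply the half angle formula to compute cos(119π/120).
cos(119π/120) = -√((1 + cos 119π/60)/2) = -0.9997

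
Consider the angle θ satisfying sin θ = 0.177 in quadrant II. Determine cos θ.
cos θ = ±√(1 - sin²θ) = -0.9842 (negative in QII)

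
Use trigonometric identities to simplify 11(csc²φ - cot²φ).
11(csc²φ - cot²φ) = 11 (using Pythagorean identity)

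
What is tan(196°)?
tan(196°) = 0.2867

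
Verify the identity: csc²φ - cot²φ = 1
LHS = 1/sin²φ - cos²φ/sin²φ = (1 - cos²φ)/sin²φ = sin²φ/sin²φ = 1 = RHS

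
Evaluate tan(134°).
tan(134°) = -1.036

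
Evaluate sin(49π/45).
sin(49π/45) = -0.2756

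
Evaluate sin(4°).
sin(4°) = 0.06976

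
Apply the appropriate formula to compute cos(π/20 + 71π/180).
cos(π/20 + 71π/180) = cos π/20 cos 71π/180 - sin π/20 sin 71π/180 = 0.1736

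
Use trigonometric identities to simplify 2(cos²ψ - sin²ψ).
2(cos²ψ - sin²ψ) = 2(cos(2ψ)) (using Double angle)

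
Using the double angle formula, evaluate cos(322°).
cos(322°) = cos²161° - sin²161° = 0.788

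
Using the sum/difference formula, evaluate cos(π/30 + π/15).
cos(π/30 + π/15) = cos π/30 cos π/15 - sin π/30 sin π/15 = 0.9511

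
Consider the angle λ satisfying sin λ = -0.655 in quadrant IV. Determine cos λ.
cos λ = √(1 - sin²λ) = 0.7556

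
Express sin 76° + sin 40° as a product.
sin 76° + sin 40° = 2 sin(58°) cos(18°)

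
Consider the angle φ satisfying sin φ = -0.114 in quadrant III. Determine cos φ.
cos φ = ±√(1 - sin²φ) = -0.9935 (negative in QIII)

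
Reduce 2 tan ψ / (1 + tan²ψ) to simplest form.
2 tan ψ / (1 + tan²ψ) = sin(2ψ) (using Double angle)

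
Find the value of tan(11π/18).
tan(11π/18) = -2.747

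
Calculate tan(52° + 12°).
tan(52° + 12°) = (tan 52° + tan 12°)/(1 - tan 52° tan 12°) = 2.05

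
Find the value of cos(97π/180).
cos(97π/180) = -0.1219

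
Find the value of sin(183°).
sin(183°) = -0.05234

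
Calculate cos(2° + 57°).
cos(2° + 57°) = cos 2° cos 57° - sin 2° sin 57° = 0.515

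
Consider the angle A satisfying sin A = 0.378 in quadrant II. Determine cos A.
cos A = ±√(1 - sin²A) = -0.9258 (negative in QII)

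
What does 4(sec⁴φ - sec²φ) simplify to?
4(sec⁴φ - sec²φ) = 4(tan⁴φ + tan²φ) (using Pythagorean)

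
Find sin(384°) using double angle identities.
sin(384°) = 2 sin 192° cos 192° = 0.4067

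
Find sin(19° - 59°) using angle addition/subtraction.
sin(19° - 59°) = sin 19° cos 59° - cos 19° sin 59° = -0.6428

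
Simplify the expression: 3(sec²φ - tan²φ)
3(sec²φ - tan²φ) = 3 (using Pythagorean identity)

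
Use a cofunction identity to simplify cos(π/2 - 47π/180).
cos(π/2 - 47π/180) = sin(47π/180)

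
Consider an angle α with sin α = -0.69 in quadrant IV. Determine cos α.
cos α = √(1 - sin²α) = 0.7238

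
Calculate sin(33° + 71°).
sin(33° + 71°) = sin 33° cos 71° + cos 33° sin 71° = 0.9703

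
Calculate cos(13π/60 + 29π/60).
cos(13π/60 + 29π/60) = cos 13π/60 cos 29π/60 - sin 13π/60 sin 29π/60 = -0.5878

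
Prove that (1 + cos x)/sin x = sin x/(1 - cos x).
RHS = sin x(1 + cos x) / ((1 - cos x)(1 + cos x)) = sin x(1 + cos x) / (1 - cos²x) = sin x(1 + cos x) / sin²x = (1 + cos x)/sin x = LHS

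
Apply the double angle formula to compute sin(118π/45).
sin(118π/45) = 2 sin 59π/45 cos 59π/45 = 0.9272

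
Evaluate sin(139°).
sin(139°) = 0.6561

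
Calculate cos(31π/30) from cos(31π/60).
cos(31π/30) = cos²31π/60 - sin²31π/60 = -0.9945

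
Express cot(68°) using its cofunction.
cot(68°) = tan(90° - 68°) = tan(22°)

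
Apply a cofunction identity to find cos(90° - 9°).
cos(90° - 9°) = sin(9°) = 0.1564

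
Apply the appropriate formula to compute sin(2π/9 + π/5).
sin(2π/9 + π/5) = sin 2π/9 cos π/5 + cos 2π/9 sin π/5 = 0.9703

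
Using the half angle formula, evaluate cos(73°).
cos(73°) = √((1 + cos 146°)/2) = 0.2924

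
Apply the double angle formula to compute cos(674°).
cos(674°) = cos²337° - sin²337° = 0.6947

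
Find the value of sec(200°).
sec(200°) = -1.064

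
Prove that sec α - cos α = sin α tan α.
LHS = 1/cos α - cos α = (1 - cos²α)/cos α = sin²α/cos α = sin α · (sin α/cos α) = sin α tan α = RHS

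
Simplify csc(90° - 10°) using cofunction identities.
csc(90° - 10°) = sec(10°)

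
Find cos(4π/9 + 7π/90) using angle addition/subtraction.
cos(4π/9 + 7π/90) = cos 4π/9 cos 7π/90 - sin 4π/9 sin 7π/90 = -0.06976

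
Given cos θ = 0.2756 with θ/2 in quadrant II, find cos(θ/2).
cos(θ/2) = ±√((1 + cos θ)/2); negative since θ/2 ∈ QII, so cos(θ/2) = -0.7986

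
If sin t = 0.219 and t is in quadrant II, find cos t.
cos t = -0.9757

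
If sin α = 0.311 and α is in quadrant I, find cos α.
cos α = 0.9504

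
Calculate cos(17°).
cos(17°) = 0.9563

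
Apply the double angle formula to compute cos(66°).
cos(66°) = cos²33° - sin²33° = 0.4067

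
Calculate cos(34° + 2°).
cos(34° + 2°) = cos 34° cos 2° - sin 34° sin 2° = 0.809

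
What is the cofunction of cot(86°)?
cot(86°) = tan(90° - 86°) = tan(4°)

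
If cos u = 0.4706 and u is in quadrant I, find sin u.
sin u = 0.8823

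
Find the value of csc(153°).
csc(153°) = 2.203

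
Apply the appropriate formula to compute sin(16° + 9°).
sin(16° + 9°) = sin 16° cos 9° + cos 16° sin 9° = 0.4226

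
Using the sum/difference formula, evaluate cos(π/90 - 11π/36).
cos(π/90 - 11π/36) = cos π/90 cos 11π/36 + sin π/90 sin 11π/36 = 0.6018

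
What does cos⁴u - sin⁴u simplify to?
cos⁴u - sin⁴u = cos(2u) (using Factoring + double angle)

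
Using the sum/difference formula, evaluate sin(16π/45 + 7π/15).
sin(16π/45 + 7π/15) = sin 16π/45 cos 7π/15 + cos 16π/45 sin 7π/15 = 0.5299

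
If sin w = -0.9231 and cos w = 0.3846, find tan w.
tan w = sin w / cos w = -2.4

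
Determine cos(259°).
cos(259°) = -0.1908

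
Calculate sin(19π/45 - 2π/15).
sin(19π/45 - 2π/15) = sin 19π/45 cos 2π/15 - cos 19π/45 sin 2π/15 = 0.788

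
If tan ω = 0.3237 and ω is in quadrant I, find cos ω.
cos ω = 0.9514 (using tan²ω + 1 = sec²ω)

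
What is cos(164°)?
cos(164°) = -0.9613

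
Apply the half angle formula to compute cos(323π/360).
cos(323π/360) = -√((1 + cos 323π/180)/2) = -0.9483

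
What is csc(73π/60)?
csc(73π/60) = -1.589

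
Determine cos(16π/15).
cos(16π/15) = -0.9781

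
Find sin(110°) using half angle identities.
sin(110°) = √((1 - cos 220°)/2) = 0.9397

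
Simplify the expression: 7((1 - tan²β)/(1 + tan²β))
7((1 - tan²β)/(1 + tan²β)) = 7(cos(2β)) (using Double angle)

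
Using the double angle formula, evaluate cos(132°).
cos(132°) = cos²66° - sin²66° = -0.6691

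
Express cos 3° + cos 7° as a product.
cos 3° + cos 7° = 2 cos(5°) cos(-2°)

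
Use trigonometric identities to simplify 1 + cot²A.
1 + cot²A = csc²A (using Pythagorean identity)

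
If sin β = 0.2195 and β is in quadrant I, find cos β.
cos β = 0.9756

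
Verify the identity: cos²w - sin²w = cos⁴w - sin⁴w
RHS = (cos²w - sin²w)(cos²w + sin²w) = (cos²w - sin²w) · 1 = cos²w - sin²w = LHS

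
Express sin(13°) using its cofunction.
sin(13°) = cos(90° - 13°) = cos(77°)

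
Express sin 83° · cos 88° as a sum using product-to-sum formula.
sin 83° cos 88° = (1/2)[sin(83°+88°) + sin(83°-88°)]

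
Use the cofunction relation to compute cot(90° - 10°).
cot(90° - 10°) = tan(10°) = 0.1763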